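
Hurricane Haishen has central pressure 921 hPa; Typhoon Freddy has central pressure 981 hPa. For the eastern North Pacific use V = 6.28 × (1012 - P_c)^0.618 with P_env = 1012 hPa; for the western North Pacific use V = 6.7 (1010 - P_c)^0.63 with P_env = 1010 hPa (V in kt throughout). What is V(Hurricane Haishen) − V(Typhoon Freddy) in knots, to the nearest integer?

Hurricane Haishen: ΔP = 91; V ≈ 6.28 × 91^0.618 ≈ 102.01 kt.
Typhoon Freddy: ΔP = 29; V ≈ 6.7 × 29^0.63 ≈ 55.90 kt.
Difference ≈ 102.01 − 55.90 = 46.11 → 46 kt.

46 kt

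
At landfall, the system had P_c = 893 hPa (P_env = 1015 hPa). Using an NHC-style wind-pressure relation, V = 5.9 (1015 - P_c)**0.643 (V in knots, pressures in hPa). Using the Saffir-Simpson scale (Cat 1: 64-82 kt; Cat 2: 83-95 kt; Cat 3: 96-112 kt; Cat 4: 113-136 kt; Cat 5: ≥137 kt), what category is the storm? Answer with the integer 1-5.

4

ΔP = 1015 − 893 = 122 hPa.
V ≈ 5.9 × 122^0.643 = 5.9 × 21.95 ≈ 130 kt.
130 kt falls in the Category 4 band.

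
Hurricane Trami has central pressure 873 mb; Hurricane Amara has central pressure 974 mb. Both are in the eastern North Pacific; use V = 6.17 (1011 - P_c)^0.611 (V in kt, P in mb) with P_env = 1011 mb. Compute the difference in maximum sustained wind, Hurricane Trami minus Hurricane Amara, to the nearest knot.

Hurricane Trami: ΔP = 138; V ≈ 6.17 × 138^0.611 ≈ 125.24 kt.
Hurricane Amara: ΔP = 37; V ≈ 6.17 × 37^0.611 ≈ 56.03 kt.
Difference ≈ 125.24 − 56.03 = 69.21 → 69 kt.

69 kt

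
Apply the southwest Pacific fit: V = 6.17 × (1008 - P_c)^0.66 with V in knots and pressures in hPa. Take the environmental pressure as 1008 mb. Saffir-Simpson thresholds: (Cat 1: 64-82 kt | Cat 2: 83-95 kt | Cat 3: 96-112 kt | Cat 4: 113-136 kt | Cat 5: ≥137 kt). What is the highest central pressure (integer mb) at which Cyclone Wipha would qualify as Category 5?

898 mb

Category 5 begins at V = 137 kt.
Required ΔP = (137/6.17)^(1/0.66) = 22.204^1.515 ≈ 109.66 mb.
P_c ≤ 1008 − 109.66 = 898.34, so the highest integer P_c is 898 mb.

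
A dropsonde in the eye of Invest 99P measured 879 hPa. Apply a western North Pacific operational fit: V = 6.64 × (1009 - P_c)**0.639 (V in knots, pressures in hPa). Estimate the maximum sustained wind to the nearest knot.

ΔP = 1009 − 879 = 130 hPa.
130^0.639 ≈ 22.429.
V ≈ 6.64 × 22.429 ≈ 148.9 kt.

149 kt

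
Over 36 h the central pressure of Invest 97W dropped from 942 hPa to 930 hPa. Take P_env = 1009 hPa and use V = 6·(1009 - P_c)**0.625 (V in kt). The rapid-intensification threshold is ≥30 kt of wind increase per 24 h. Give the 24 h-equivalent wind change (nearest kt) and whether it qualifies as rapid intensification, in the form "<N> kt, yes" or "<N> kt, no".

V₁: ΔP = 67, V ≈ 6 × 67^0.625 ≈ 83.07 kt.
V₂: ΔP = 79, V ≈ 6 × 79^0.625 ≈ 92.08 kt.
ΔV over 36 h = 9.01 kt → 24 h equivalent = 9.01 × 24/36 ≈ 6.01 kt.
6 kt < 30 kt ⇒ not rapid intensification.

6 kt, no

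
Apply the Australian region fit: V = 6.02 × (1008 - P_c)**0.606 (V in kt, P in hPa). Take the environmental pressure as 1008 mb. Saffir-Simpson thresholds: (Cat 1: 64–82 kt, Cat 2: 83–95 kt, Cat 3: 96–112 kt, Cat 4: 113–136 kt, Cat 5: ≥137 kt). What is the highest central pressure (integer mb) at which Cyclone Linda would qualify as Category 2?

932 mb

Category 2 begins at V = 83 kt.
Required ΔP = (83/6.02)^(1/0.606) = 13.787^1.650 ≈ 75.92 mb.
P_c ≤ 1008 − 75.92 = 932.08, so the highest integer P_c is 932 mb.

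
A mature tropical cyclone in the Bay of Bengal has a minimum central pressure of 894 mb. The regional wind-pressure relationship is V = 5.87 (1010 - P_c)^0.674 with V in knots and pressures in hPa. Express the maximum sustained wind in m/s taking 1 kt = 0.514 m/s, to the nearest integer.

74 m/s

ΔP = 1010 − 894 = 116 mb.
V ≈ 5.87 × 116^0.674 = 5.87 × 24.629 ≈ 144.572 kt.
144.572 × 0.514 ≈ 74.31 m/s → 74 m/s.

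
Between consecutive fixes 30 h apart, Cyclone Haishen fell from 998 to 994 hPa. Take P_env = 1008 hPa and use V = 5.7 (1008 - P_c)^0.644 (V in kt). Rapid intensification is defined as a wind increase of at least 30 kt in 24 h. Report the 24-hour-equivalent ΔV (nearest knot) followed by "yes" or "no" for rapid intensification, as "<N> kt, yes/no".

V₁: ΔP = 10, V ≈ 5.7 × 10^0.644 ≈ 25.11 kt.
V₂: ΔP = 14, V ≈ 5.7 × 14^0.644 ≈ 31.19 kt.
ΔV over 30 h = 6.08 kt → 24 h equivalent = 6.08 × 24/30 ≈ 4.86 kt.
5 kt < 30 kt ⇒ not rapid intensification.

5 kt, no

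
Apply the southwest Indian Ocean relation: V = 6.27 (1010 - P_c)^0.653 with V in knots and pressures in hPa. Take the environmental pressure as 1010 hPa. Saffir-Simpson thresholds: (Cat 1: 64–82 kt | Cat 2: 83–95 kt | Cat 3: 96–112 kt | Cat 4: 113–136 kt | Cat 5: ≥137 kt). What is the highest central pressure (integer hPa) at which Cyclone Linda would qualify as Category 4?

Category 4 begins at V = 113 kt.
Required ΔP = (113/6.27)^(1/0.653) = 18.022^1.531 ≈ 83.78 hPa.
P_c ≤ 1010 − 83.78 = 926.22, so the highest integer P_c is 926 hPa.

926 hPa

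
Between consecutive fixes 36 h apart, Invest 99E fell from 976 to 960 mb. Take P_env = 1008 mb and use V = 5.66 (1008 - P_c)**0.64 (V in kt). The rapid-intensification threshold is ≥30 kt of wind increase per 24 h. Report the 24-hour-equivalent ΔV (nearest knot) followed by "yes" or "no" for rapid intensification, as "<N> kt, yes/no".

10 kt, no

V₁: ΔP = 32, V ≈ 5.66 × 32^0.64 ≈ 52.01 kt.
V₂: ΔP = 48, V ≈ 5.66 × 48^0.64 ≈ 67.42 kt.
ΔV over 36 h = 15.41 kt → 24 h equivalent = 15.41 × 24/36 ≈ 10.27 kt.
10 kt < 30 kt ⇒ not rapid intensification.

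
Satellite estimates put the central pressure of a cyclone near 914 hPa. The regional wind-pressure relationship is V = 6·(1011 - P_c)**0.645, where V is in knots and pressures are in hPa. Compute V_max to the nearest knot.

ΔP = 1011 − 914 = 97 hPa.
97^0.645 ≈ 19.119.
V ≈ 6 × 19.119 ≈ 114.7 kt.

115 kt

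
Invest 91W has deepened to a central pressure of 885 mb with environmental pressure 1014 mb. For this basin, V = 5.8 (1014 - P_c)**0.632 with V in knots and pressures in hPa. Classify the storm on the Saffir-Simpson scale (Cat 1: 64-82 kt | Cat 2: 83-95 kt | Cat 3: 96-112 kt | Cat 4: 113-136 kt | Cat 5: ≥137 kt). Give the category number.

4

ΔP = 1014 − 885 = 129 mb.
V ≈ 5.8 × 129^0.632 = 5.8 × 21.57 ≈ 125 kt.
125 kt falls in the Category 4 band.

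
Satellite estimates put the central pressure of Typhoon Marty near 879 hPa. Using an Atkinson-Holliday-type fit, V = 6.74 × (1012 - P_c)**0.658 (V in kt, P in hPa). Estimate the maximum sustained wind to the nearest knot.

168 kt

ΔP = 1012 − 879 = 133 hPa.
133^0.658 ≈ 24.974.
V ≈ 6.74 × 24.974 ≈ 168.3 kt.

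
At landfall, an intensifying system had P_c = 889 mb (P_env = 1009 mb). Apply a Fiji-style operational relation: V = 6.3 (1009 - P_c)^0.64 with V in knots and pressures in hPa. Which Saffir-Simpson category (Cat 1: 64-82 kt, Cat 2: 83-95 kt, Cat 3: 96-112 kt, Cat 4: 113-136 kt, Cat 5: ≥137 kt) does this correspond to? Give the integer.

ΔP = 1009 − 889 = 120 mb.
V ≈ 6.3 × 120^0.64 = 6.3 × 21.41 ≈ 135 kt.
135 kt falls in the Category 4 band.

4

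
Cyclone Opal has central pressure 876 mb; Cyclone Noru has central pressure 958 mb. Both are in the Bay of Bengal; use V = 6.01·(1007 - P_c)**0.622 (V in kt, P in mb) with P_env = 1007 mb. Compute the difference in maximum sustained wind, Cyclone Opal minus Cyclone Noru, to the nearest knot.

Cyclone Opal: ΔP = 131; V ≈ 6.01 × 131^0.622 ≈ 124.69 kt.
Cyclone Noru: ΔP = 49; V ≈ 6.01 × 49^0.622 ≈ 67.64 kt.
Difference ≈ 124.69 − 67.64 = 57.05 → 57 kt.

57 kt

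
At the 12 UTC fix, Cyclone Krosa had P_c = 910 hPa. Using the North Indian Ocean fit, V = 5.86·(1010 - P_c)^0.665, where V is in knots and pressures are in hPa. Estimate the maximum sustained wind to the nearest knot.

ΔP = 1010 − 910 = 100 hPa.
100^0.665 ≈ 21.380.
V ≈ 5.86 × 21.380 ≈ 125.3 kt.

125 kt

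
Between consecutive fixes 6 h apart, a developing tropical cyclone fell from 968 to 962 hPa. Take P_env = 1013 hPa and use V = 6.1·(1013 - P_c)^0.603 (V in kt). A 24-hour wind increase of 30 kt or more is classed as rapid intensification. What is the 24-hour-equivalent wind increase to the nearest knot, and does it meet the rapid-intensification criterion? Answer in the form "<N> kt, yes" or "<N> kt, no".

19 kt, no

V₁: ΔP = 45, V ≈ 6.1 × 45^0.603 ≈ 60.56 kt.
V₂: ΔP = 51, V ≈ 6.1 × 51^0.603 ≈ 65.31 kt.
ΔV over 6 h = 4.75 kt → 24 h equivalent = 4.75 × 24/6 ≈ 19.00 kt.
19 kt < 30 kt ⇒ not rapid intensification.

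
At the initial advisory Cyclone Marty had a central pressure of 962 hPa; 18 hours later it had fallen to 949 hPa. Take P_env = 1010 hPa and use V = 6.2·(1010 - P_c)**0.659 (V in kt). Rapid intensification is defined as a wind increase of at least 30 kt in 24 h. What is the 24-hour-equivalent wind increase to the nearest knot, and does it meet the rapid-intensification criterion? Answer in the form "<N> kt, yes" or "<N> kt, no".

V₁: ΔP = 48, V ≈ 6.2 × 48^0.659 ≈ 79.49 kt.
V₂: ΔP = 61, V ≈ 6.2 × 61^0.659 ≈ 93.09 kt.
ΔV over 18 h = 13.60 kt → 24 h equivalent = 13.60 × 24/18 ≈ 18.13 kt.
18 kt < 30 kt ⇒ not rapid intensification.

18 kt, no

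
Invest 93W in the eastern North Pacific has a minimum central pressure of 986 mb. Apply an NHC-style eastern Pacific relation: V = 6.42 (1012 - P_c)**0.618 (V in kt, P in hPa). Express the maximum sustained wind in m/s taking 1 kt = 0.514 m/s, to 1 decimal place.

24.7 m/s

ΔP = 1012 − 986 = 26 mb.
V ≈ 6.42 × 26^0.618 = 6.42 × 7.490 ≈ 48.083 kt.
48.083 × 0.514 ≈ 24.71 m/s → 24.7 m/s.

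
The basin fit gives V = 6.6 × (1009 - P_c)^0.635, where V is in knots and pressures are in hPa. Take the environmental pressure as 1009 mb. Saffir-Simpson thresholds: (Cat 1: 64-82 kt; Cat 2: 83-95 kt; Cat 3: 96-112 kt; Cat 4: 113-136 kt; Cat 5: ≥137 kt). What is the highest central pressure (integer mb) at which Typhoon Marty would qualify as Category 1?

973 mb

Category 1 begins at V = 64 kt.
Required ΔP = (64/6.6)^(1/0.635) = 9.697^1.575 ≈ 35.79 mb.
P_c ≤ 1009 − 35.79 = 973.21, so the highest integer P_c is 973 mb.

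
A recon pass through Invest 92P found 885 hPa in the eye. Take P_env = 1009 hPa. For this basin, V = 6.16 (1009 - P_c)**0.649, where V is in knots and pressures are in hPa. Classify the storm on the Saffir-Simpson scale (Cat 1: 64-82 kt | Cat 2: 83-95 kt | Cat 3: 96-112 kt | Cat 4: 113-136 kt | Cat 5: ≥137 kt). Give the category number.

5

ΔP = 1009 − 885 = 124 hPa.
V ≈ 6.16 × 124^0.649 = 6.16 × 22.84 ≈ 141 kt.
141 kt falls in the Category 5 band.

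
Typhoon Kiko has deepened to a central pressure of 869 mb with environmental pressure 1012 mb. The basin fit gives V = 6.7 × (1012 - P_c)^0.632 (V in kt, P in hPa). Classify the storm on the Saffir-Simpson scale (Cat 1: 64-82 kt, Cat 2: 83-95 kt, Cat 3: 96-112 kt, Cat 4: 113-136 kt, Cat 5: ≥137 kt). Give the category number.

5

ΔP = 1012 − 869 = 143 mb.
V ≈ 6.7 × 143^0.632 = 6.7 × 23.02 ≈ 154 kt.
154 kt falls in the Category 5 band.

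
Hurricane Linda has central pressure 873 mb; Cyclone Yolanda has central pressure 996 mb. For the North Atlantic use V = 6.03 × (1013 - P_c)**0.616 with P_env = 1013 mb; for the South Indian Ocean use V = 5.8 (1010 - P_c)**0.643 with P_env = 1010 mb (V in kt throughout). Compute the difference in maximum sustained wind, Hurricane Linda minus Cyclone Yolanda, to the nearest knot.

95 kt

Hurricane Linda: ΔP = 140; V ≈ 6.03 × 140^0.616 ≈ 126.57 kt.
Cyclone Yolanda: ΔP = 14; V ≈ 5.8 × 14^0.643 ≈ 31.65 kt.
Difference ≈ 126.57 − 31.65 = 94.92 → 95 kt.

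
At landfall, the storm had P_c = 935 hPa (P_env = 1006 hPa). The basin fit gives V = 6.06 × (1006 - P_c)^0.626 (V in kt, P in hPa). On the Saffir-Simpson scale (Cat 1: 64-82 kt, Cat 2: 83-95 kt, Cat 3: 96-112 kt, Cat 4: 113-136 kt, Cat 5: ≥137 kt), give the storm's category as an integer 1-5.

2

ΔP = 1006 − 935 = 71 hPa.
V ≈ 6.06 × 71^0.626 = 6.06 × 14.42 ≈ 87 kt.
87 kt falls in the Category 2 band.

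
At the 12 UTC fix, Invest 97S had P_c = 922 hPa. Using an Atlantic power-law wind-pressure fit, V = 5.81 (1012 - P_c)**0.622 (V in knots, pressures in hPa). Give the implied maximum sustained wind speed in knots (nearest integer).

ΔP = 1012 − 922 = 90 hPa.
90^0.622 ≈ 16.426.
V ≈ 5.81 × 16.426 ≈ 95.4 kt.

95 kt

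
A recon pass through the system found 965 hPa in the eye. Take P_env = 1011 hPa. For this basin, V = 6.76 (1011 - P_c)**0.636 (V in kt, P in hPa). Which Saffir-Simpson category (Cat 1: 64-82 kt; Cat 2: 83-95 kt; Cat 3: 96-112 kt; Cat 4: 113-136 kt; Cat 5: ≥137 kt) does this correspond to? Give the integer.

1

ΔP = 1011 − 965 = 46 hPa.
V ≈ 6.76 × 46^0.636 = 6.76 × 11.42 ≈ 77 kt.
77 kt falls in the Category 1 band.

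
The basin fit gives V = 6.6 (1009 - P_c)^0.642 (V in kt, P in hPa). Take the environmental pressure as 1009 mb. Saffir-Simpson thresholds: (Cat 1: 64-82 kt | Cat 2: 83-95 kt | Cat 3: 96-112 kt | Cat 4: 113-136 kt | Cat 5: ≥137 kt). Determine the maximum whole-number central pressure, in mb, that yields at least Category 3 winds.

944 mb

Category 3 begins at V = 96 kt.
Required ΔP = (96/6.6)^(1/0.642) = 14.545^1.558 ≈ 64.73 mb.
P_c ≤ 1009 − 64.73 = 944.27, so the highest integer P_c is 944 mb.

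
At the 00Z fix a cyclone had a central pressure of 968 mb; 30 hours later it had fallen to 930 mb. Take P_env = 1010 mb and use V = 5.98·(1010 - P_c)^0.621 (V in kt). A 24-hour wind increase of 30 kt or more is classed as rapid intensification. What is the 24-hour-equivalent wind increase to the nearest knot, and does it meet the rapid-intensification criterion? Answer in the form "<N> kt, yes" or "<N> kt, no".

24 kt, no

V₁: ΔP = 42, V ≈ 5.98 × 42^0.621 ≈ 60.92 kt.
V₂: ΔP = 80, V ≈ 5.98 × 80^0.621 ≈ 90.89 kt.
ΔV over 30 h = 29.97 kt → 24 h equivalent = 29.97 × 24/30 ≈ 23.98 kt.
24 kt < 30 kt ⇒ not rapid intensification.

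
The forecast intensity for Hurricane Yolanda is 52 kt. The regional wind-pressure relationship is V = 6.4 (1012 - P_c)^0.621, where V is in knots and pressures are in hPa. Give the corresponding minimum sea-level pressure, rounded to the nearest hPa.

ΔP = (V / 6.4)^(1/0.621) = (52/6.4)^1.610.
52/6.4 = 8.125; 8.125^1.610 ≈ 29.18 hPa.
P_c = 1012 − 29.18 = 982.82 ≈ 983 hPa.

983 hPa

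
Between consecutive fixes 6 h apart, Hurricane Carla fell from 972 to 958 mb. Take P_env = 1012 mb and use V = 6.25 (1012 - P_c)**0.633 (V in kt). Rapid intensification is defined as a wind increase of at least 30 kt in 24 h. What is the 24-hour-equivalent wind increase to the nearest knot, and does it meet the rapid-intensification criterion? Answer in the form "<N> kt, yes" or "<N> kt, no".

V₁: ΔP = 40, V ≈ 6.25 × 40^0.633 ≈ 64.56 kt.
V₂: ΔP = 54, V ≈ 6.25 × 54^0.633 ≈ 78.07 kt.
ΔV over 6 h = 13.51 kt → 24 h equivalent = 13.51 × 24/6 ≈ 54.04 kt.
54 kt ≥ 30 kt ⇒ rapid intensification.

54 kt, yes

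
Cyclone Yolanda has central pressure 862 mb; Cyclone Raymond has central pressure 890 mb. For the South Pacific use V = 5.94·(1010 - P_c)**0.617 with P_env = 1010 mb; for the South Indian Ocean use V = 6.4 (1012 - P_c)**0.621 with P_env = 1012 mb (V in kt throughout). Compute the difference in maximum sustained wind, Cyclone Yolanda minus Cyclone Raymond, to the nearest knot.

3 kt

Cyclone Yolanda: ΔP = 148; V ≈ 5.94 × 148^0.617 ≈ 129.67 kt.
Cyclone Raymond: ΔP = 122; V ≈ 6.4 × 122^0.621 ≈ 126.42 kt.
Difference ≈ 129.67 − 126.42 = 3.25 → 3 kt.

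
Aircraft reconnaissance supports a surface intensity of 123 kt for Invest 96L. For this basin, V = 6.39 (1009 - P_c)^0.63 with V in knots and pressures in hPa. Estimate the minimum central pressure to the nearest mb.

ΔP = (V / 6.39)^(1/0.63) = (123/6.39)^1.587.
123/6.39 = 19.249; 19.249^1.587 ≈ 109.33 mb.
P_c = 1009 − 109.33 = 899.67 ≈ 900 mb.

900 mb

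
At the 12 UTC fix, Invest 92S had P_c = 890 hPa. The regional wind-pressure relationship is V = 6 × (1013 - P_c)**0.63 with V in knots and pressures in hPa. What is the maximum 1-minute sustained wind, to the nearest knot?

124 kt

ΔP = 1013 − 890 = 123 hPa.
123^0.63 ≈ 20.732.
V ≈ 6 × 20.732 ≈ 124.4 kt.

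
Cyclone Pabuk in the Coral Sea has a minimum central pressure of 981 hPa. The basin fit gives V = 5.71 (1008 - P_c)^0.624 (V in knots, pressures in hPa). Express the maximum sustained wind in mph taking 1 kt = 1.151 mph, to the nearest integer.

ΔP = 1008 − 981 = 27 hPa.
V ≈ 5.71 × 27^0.624 = 5.71 × 7.819 ≈ 44.649 kt.
44.649 × 1.151 ≈ 51.39 mph → 51 mph.

51 mph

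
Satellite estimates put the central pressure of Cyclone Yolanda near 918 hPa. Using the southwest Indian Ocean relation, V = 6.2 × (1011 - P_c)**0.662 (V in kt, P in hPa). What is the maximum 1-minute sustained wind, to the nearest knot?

125 kt

ΔP = 1011 − 918 = 93 hPa.
93^0.662 ≈ 20.097.
V ≈ 6.2 × 20.097 ≈ 124.6 kt.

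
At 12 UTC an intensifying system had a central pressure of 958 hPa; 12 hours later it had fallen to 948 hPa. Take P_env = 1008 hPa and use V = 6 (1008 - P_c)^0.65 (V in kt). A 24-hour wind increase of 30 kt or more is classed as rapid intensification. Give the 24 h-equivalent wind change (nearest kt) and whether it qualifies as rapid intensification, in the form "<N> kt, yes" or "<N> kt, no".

V₁: ΔP = 50, V ≈ 6 × 50^0.65 ≈ 76.29 kt.
V₂: ΔP = 60, V ≈ 6 × 60^0.65 ≈ 85.89 kt.
ΔV over 12 h = 9.60 kt → 24 h equivalent = 9.60 × 24/12 ≈ 19.20 kt.
19 kt < 30 kt ⇒ not rapid intensification.

19 kt, no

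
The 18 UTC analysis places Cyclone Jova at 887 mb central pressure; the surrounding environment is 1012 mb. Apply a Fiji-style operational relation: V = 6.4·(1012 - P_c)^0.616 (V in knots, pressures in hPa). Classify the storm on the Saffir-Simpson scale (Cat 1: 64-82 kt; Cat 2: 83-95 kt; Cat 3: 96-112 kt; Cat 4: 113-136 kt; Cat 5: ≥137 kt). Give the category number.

4

ΔP = 1012 − 887 = 125 mb.
V ≈ 6.4 × 125^0.616 = 6.4 × 19.57 ≈ 125 kt.
125 kt falls in the Category 4 band.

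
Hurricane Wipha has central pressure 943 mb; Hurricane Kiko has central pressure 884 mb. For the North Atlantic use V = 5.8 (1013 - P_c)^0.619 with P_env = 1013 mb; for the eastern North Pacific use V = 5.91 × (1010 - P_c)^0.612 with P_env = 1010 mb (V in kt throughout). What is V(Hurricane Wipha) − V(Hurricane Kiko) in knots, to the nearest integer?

-34 kt

Hurricane Wipha: ΔP = 70; V ≈ 5.8 × 70^0.619 ≈ 80.45 kt.
Hurricane Kiko: ΔP = 126; V ≈ 5.91 × 126^0.612 ≈ 114.03 kt.
Difference ≈ 80.45 − 114.03 = -33.58 → -34 kt.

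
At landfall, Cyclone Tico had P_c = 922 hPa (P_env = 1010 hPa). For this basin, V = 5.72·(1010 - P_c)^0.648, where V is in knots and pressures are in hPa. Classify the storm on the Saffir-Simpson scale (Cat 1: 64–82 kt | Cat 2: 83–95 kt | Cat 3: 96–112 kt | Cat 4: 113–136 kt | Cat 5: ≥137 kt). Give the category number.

ΔP = 1010 − 922 = 88 hPa.
V ≈ 5.72 × 88^0.648 = 5.72 × 18.20 ≈ 104 kt.
104 kt falls in the Category 3 band.

3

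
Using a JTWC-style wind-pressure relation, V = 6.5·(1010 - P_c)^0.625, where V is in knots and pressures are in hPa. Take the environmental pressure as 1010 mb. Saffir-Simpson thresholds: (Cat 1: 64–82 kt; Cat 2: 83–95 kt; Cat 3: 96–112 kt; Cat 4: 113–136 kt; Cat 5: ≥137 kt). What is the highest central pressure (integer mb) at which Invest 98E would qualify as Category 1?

Category 1 begins at V = 64 kt.
Required ΔP = (64/6.5)^(1/0.625) = 9.846^1.600 ≈ 38.84 mb.
P_c ≤ 1010 − 38.84 = 971.16, so the highest integer P_c is 971 mb.

971 mb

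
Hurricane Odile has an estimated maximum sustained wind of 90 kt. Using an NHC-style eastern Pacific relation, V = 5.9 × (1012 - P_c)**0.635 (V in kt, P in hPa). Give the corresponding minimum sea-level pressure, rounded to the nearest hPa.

939 hPa

ΔP = (V / 5.9)^(1/0.635) = (90/5.9)^1.575.
90/5.9 = 15.254; 15.254^1.575 ≈ 73.05 hPa.
P_c = 1012 − 73.05 = 938.95 ≈ 939 hPa.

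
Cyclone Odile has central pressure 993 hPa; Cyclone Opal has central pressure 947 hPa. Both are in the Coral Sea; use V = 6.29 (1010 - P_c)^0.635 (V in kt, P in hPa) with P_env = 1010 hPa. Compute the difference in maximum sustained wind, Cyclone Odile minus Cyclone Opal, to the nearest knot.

Cyclone Odile: ΔP = 17; V ≈ 6.29 × 17^0.635 ≈ 38.02 kt.
Cyclone Opal: ΔP = 63; V ≈ 6.29 × 63^0.635 ≈ 87.34 kt.
Difference ≈ 38.02 − 87.34 = -49.32 → -49 kt.

-49 kt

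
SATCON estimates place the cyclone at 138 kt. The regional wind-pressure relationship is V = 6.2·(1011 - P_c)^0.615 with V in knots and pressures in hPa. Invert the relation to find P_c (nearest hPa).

856 hPa

ΔP = (V / 6.2)^(1/0.615) = (138/6.2)^1.626.
138/6.2 = 22.258; 22.258^1.626 ≈ 155.25 hPa.
P_c = 1011 − 155.25 = 855.75 ≈ 856 hPa.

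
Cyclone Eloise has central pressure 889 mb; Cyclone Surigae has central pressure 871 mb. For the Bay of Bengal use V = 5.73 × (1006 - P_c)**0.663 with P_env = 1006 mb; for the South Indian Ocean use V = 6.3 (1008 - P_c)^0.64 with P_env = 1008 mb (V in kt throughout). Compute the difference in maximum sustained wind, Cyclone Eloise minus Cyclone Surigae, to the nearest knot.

Cyclone Eloise: ΔP = 117; V ≈ 5.73 × 117^0.663 ≈ 134.70 kt.
Cyclone Surigae: ΔP = 137; V ≈ 6.3 × 137^0.64 ≈ 146.84 kt.
Difference ≈ 134.70 − 146.84 = -12.14 → -12 kt.

-12 kt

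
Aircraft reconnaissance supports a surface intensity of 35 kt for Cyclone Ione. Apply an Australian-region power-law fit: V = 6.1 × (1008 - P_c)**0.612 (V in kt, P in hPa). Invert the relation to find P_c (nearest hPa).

ΔP = (V / 6.1)^(1/0.612) = (35/6.1)^1.634.
35/6.1 = 5.738; 5.738^1.634 ≈ 17.37 hPa.
P_c = 1008 − 17.37 = 990.63 ≈ 991 hPa.

991 hPa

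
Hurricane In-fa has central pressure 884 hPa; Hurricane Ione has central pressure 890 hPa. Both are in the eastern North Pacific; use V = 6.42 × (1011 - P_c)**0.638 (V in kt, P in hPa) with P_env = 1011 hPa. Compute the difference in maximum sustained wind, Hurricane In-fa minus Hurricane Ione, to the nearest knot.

4 kt

Hurricane In-fa: ΔP = 127; V ≈ 6.42 × 127^0.638 ≈ 141.18 kt.
Hurricane Ione: ΔP = 121; V ≈ 6.42 × 121^0.638 ≈ 136.88 kt.
Difference ≈ 141.18 − 136.88 = 4.30 → 4 kt.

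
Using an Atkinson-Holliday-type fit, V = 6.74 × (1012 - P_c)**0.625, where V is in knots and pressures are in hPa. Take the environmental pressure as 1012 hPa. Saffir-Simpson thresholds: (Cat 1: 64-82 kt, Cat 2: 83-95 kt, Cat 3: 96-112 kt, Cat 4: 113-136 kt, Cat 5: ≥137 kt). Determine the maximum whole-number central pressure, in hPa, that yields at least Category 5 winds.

Category 5 begins at V = 137 kt.
Required ΔP = (137/6.74)^(1/0.625) = 20.326^1.600 ≈ 123.85 hPa.
P_c ≤ 1012 − 123.85 = 888.15, so the highest integer P_c is 888 hPa.

888 hPa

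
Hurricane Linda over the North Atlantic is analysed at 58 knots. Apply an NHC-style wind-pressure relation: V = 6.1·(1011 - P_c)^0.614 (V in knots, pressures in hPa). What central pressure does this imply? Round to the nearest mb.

ΔP = (V / 6.1)^(1/0.614) = (58/6.1)^1.629.
58/6.1 = 9.508; 9.508^1.629 ≈ 39.17 mb.
P_c = 1011 − 39.17 = 971.83 ≈ 972 mb.

972 mb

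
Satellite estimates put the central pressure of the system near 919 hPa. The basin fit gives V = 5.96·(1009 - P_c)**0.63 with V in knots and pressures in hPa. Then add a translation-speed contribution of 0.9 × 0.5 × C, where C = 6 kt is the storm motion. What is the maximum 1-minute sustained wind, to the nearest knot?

ΔP = 1009 − 919 = 90 hPa.
90^0.63 ≈ 17.028.
V ≈ 5.96 × 17.028 ≈ 101.5 kt.
Translation term: 0.9 × 0.5 × 6 = 2.7 kt.
Corrected V ≈ 104.2 kt → 104 kt.

104 kt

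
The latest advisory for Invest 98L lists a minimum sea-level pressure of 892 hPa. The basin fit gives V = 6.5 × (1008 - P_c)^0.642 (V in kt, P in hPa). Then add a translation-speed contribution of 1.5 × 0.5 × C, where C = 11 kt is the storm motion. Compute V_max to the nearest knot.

ΔP = 1008 − 892 = 116 hPa.
116^0.642 ≈ 21.153.
V ≈ 6.5 × 21.153 ≈ 137.5 kt.
Translation term: 1.5 × 0.5 × 11 = 8.25 kt.
Corrected V ≈ 145.75 kt → 146 kt.

146 kt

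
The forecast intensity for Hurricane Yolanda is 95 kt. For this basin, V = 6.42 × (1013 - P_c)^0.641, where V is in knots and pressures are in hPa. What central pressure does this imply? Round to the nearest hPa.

946 hPa

ΔP = (V / 6.42)^(1/0.641) = (95/6.42)^1.560.
95/6.42 = 14.798; 14.798^1.560 ≈ 66.92 hPa.
P_c = 1013 − 66.92 = 946.08 ≈ 946 hPa.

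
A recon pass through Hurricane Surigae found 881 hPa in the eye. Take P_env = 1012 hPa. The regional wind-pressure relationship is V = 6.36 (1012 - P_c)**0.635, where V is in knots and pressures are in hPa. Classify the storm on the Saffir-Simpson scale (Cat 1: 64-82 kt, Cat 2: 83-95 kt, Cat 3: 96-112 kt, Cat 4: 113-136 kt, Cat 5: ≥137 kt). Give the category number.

5

ΔP = 1012 − 881 = 131 hPa.
V ≈ 6.36 × 131^0.635 = 6.36 × 22.10 ≈ 141 kt.
141 kt falls in the Category 5 band.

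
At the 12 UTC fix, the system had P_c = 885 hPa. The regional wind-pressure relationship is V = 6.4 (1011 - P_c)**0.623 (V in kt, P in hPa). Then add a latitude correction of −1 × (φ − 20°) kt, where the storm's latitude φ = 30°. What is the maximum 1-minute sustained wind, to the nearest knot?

ΔP = 1011 − 885 = 126 hPa.
126^0.623 ≈ 20.348.
V ≈ 6.4 × 20.348 ≈ 130.2 kt.
Latitude correction: −1 × (30 − 20) = -10 kt.
Corrected V ≈ 120.2 kt → 120 kt.

120 kt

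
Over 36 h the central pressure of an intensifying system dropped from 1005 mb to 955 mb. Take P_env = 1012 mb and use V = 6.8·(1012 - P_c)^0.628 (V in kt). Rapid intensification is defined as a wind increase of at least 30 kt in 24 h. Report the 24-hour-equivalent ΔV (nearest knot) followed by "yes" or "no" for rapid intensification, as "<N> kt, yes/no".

V₁: ΔP = 7, V ≈ 6.8 × 7^0.628 ≈ 23.08 kt.
V₂: ΔP = 57, V ≈ 6.8 × 57^0.628 ≈ 86.14 kt.
ΔV over 36 h = 63.06 kt → 24 h equivalent = 63.06 × 24/36 ≈ 42.04 kt.
42 kt ≥ 30 kt ⇒ rapid intensification.

42 kt, yes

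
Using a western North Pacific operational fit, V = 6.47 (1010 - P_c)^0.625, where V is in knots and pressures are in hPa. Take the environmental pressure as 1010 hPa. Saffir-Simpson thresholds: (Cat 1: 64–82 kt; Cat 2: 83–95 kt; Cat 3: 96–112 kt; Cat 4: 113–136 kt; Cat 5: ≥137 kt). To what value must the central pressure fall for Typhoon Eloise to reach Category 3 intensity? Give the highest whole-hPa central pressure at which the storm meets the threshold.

935 hPa

Category 3 begins at V = 96 kt.
Required ΔP = (96/6.47)^(1/0.625) = 14.838^1.600 ≈ 74.85 hPa.
P_c ≤ 1010 − 74.85 = 935.15, so the highest integer P_c is 935 hPa.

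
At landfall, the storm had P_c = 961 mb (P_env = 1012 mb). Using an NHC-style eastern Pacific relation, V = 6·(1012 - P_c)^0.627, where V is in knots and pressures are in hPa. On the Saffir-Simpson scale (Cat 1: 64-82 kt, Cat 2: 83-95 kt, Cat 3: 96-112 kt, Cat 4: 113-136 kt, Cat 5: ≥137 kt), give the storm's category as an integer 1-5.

1

ΔP = 1012 − 961 = 51 mb.
V ≈ 6 × 51^0.627 = 6 × 11.77 ≈ 71 kt.
71 kt falls in the Category 1 band.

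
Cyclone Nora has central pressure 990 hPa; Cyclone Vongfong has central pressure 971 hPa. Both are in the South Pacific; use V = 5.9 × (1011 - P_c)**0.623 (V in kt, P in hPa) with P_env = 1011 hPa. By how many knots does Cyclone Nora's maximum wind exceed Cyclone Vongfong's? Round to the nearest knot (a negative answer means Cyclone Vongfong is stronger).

-19 kt

Cyclone Nora: ΔP = 21; V ≈ 5.9 × 21^0.623 ≈ 39.32 kt.
Cyclone Vongfong: ΔP = 40; V ≈ 5.9 × 40^0.623 ≈ 58.74 kt.
Difference ≈ 39.32 − 58.74 = -19.42 → -19 kt.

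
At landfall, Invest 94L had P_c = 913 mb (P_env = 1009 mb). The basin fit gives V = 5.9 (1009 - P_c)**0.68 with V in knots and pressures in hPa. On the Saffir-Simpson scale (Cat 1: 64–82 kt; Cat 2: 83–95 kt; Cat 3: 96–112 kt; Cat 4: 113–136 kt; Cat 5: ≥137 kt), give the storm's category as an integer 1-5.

ΔP = 1009 − 913 = 96 mb.
V ≈ 5.9 × 96^0.68 = 5.9 × 22.28 ≈ 131 kt.
131 kt falls in the Category 4 band.

4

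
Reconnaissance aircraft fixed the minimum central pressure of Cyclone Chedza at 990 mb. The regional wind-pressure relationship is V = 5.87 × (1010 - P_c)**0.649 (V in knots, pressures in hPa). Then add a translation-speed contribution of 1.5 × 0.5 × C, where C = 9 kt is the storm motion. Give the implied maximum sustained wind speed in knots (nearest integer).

48 kt

ΔP = 1010 − 990 = 20 mb.
20^0.649 ≈ 6.988.
V ≈ 5.87 × 6.988 ≈ 41.0 kt.
Translation term: 1.5 × 0.5 × 9 = 6.75 kt.
Corrected V ≈ 47.75 kt → 48 kt.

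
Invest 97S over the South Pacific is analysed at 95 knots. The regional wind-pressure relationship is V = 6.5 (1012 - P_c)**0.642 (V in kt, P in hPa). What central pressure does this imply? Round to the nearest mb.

947 mb

ΔP = (V / 6.5)^(1/0.642) = (95/6.5)^1.558.
95/6.5 = 14.615; 14.615^1.558 ≈ 65.21 mb.
P_c = 1012 − 65.21 = 946.79 ≈ 947 mb.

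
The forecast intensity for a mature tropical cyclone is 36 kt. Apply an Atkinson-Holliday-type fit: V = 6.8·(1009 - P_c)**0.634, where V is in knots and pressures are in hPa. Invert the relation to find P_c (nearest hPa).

ΔP = (V / 6.8)^(1/0.634) = (36/6.8)^1.577.
36/6.8 = 5.294; 5.294^1.577 ≈ 13.86 hPa.
P_c = 1009 − 13.86 = 995.14 ≈ 995 hPa.

995 hPa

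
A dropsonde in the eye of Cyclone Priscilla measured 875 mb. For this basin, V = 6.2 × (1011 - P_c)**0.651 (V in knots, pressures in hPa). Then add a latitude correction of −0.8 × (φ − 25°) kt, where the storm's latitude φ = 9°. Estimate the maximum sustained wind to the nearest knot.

ΔP = 1011 − 875 = 136 mb.
136^0.651 ≈ 24.487.
V ≈ 6.2 × 24.487 ≈ 151.8 kt.
Latitude correction: −0.8 × (9 − 25) = 12.8 kt.
Corrected V ≈ 164.6 kt → 165 kt.

165 kt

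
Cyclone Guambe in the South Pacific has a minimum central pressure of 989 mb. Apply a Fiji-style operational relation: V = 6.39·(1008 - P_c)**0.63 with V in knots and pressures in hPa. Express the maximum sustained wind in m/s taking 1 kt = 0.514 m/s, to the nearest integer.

21 m/s

ΔP = 1008 − 989 = 19 mb.
V ≈ 6.39 × 19^0.63 = 6.39 × 6.392 ≈ 40.843 kt.
40.843 × 0.514 ≈ 20.99 m/s → 21 m/s.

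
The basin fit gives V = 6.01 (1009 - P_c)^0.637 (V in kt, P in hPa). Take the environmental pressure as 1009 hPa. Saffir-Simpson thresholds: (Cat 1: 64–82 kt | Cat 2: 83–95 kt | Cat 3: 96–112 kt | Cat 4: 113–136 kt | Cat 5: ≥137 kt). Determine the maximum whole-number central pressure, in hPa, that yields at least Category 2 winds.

Category 2 begins at V = 83 kt.
Required ΔP = (83/6.01)^(1/0.637) = 13.810^1.570 ≈ 61.65 hPa.
P_c ≤ 1009 − 61.65 = 947.35, so the highest integer P_c is 947 hPa.

947 hPa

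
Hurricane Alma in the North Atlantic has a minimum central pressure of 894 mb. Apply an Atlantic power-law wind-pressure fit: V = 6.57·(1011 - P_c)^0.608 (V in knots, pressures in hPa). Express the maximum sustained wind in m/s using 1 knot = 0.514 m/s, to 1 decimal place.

ΔP = 1011 − 894 = 117 mb.
V ≈ 6.57 × 117^0.608 = 6.57 × 18.091 ≈ 118.856 kt.
118.856 × 0.514 ≈ 61.09 m/s → 61.1 m/s.

61.1 m/s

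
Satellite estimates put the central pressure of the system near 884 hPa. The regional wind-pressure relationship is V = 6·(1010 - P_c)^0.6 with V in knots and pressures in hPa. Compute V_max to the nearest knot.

109 kt

ΔP = 1010 − 884 = 126 hPa.
126^0.6 ≈ 18.206.
V ≈ 6 × 18.206 ≈ 109.2 kt.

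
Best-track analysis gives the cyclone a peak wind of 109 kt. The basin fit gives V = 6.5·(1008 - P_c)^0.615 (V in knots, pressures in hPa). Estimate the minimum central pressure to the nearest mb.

910 mb

ΔP = (V / 6.5)^(1/0.615) = (109/6.5)^1.626.
109/6.5 = 16.769; 16.769^1.626 ≈ 97.97 mb.
P_c = 1008 − 97.97 = 910.03 ≈ 910 mb.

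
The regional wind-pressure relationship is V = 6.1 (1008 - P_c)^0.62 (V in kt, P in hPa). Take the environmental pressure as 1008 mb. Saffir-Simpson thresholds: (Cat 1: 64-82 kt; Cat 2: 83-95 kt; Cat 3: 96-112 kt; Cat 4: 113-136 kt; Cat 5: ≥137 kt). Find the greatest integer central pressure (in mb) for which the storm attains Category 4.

Category 4 begins at V = 113 kt.
Required ΔP = (113/6.1)^(1/0.62) = 18.525^1.613 ≈ 110.86 mb.
P_c ≤ 1008 − 110.86 = 897.14, so the highest integer P_c is 897 mb.

897 mb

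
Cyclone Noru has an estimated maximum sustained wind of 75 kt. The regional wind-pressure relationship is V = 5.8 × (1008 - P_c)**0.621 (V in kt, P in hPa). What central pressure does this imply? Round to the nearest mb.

ΔP = (V / 5.8)^(1/0.621) = (75/5.8)^1.610.
75/5.8 = 12.931; 12.931^1.610 ≈ 61.67 mb.
P_c = 1008 − 61.67 = 946.33 ≈ 946 mb.

946 mb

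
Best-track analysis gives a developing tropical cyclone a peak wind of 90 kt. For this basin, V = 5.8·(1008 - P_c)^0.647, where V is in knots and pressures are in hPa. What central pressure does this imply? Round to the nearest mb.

939 mb

ΔP = (V / 5.8)^(1/0.647) = (90/5.8)^1.546.
90/5.8 = 15.517; 15.517^1.546 ≈ 69.27 mb.
P_c = 1008 − 69.27 = 938.73 ≈ 939 mb.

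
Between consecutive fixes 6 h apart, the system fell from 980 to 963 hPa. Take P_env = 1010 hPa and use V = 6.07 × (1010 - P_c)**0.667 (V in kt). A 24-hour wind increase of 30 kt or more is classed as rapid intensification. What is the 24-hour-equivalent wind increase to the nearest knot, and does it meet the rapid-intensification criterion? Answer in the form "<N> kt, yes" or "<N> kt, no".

82 kt, yes

V₁: ΔP = 30, V ≈ 6.07 × 30^0.667 ≈ 58.67 kt.
V₂: ΔP = 47, V ≈ 6.07 × 47^0.667 ≈ 79.15 kt.
ΔV over 6 h = 20.48 kt → 24 h equivalent = 20.48 × 24/6 ≈ 81.92 kt.
82 kt ≥ 30 kt ⇒ rapid intensification.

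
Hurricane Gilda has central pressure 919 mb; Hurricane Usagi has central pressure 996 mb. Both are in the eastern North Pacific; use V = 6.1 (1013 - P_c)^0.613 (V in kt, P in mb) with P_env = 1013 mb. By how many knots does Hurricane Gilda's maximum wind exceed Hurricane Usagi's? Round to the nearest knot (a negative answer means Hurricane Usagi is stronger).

Hurricane Gilda: ΔP = 94; V ≈ 6.1 × 94^0.613 ≈ 98.82 kt.
Hurricane Usagi: ΔP = 17; V ≈ 6.1 × 17^0.613 ≈ 34.64 kt.
Difference ≈ 98.82 − 34.64 = 64.18 → 64 kt.

64 kt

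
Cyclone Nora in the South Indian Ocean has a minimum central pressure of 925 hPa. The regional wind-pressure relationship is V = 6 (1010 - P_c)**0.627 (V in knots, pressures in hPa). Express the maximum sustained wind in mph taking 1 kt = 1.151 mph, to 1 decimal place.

111.9 mph

ΔP = 1010 − 925 = 85 hPa.
V ≈ 6 × 85^0.627 = 6 × 16.209 ≈ 97.252 kt.
97.252 × 1.151 ≈ 111.94 mph → 111.9 mph.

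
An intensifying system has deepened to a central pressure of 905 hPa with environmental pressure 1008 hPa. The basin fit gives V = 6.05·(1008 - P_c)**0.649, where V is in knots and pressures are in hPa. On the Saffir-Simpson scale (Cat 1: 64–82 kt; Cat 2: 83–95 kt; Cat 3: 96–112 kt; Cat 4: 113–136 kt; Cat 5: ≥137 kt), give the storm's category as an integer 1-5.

4

ΔP = 1008 − 905 = 103 hPa.
V ≈ 6.05 × 103^0.649 = 6.05 × 20.25 ≈ 122 kt.
122 kt falls in the Category 4 band.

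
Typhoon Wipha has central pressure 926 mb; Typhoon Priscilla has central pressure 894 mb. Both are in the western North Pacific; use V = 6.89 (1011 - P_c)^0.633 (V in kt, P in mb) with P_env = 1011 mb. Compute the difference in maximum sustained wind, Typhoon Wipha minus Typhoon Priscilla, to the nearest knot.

-26 kt

Typhoon Wipha: ΔP = 85; V ≈ 6.89 × 85^0.633 ≈ 114.69 kt.
Typhoon Priscilla: ΔP = 117; V ≈ 6.89 × 117^0.633 ≈ 140.40 kt.
Difference ≈ 114.69 − 140.40 = -25.71 → -26 kt.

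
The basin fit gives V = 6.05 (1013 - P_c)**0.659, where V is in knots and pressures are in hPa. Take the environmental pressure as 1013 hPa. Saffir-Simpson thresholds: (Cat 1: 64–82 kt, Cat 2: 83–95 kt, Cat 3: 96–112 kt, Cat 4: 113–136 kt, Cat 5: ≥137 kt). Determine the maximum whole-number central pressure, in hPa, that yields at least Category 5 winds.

899 hPa

Category 5 begins at V = 137 kt.
Required ΔP = (137/6.05)^(1/0.659) = 22.645^1.517 ≈ 113.79 hPa.
P_c ≤ 1013 − 113.79 = 899.21, so the highest integer P_c is 899 hPa.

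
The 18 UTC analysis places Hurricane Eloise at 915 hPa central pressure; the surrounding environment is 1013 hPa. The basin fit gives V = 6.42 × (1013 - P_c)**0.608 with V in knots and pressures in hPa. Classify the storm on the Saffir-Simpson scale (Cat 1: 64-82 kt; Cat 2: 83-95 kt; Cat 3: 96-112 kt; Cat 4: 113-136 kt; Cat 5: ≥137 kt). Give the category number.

3

ΔP = 1013 − 915 = 98 hPa.
V ≈ 6.42 × 98^0.608 = 6.42 × 16.24 ≈ 104 kt.
104 kt falls in the Category 3 band.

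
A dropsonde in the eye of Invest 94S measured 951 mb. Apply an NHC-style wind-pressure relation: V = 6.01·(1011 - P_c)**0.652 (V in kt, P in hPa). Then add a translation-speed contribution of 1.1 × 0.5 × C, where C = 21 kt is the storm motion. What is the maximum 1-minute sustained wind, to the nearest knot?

98 kt

ΔP = 1011 − 951 = 60 mb.
60^0.652 ≈ 14.433.
V ≈ 6.01 × 14.433 ≈ 86.7 kt.
Translation term: 1.1 × 0.5 × 21 = 11.55 kt.
Corrected V ≈ 98.25 kt → 98 kt.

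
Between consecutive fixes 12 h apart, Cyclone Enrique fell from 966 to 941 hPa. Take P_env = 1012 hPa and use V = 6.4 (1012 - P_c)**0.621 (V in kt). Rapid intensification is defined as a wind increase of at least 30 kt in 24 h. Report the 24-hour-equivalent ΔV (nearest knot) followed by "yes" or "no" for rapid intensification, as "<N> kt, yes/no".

43 kt, yes

V₁: ΔP = 46, V ≈ 6.4 × 46^0.621 ≈ 68.98 kt.
V₂: ΔP = 71, V ≈ 6.4 × 71^0.621 ≈ 90.33 kt.
ΔV over 12 h = 21.35 kt → 24 h equivalent = 21.35 × 24/12 ≈ 42.70 kt.
43 kt ≥ 30 kt ⇒ rapid intensification.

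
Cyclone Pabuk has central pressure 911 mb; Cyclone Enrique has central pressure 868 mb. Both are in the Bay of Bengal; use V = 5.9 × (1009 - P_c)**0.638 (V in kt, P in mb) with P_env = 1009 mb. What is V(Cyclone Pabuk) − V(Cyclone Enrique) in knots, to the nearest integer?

-29 kt

Cyclone Pabuk: ΔP = 98; V ≈ 5.9 × 98^0.638 ≈ 109.96 kt.
Cyclone Enrique: ΔP = 141; V ≈ 5.9 × 141^0.638 ≈ 138.69 kt.
Difference ≈ 109.96 − 138.69 = -28.73 → -29 kt.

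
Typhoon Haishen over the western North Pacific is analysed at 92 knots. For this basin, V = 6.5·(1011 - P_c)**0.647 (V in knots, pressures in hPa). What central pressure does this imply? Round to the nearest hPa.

ΔP = (V / 6.5)^(1/0.647) = (92/6.5)^1.546.
92/6.5 = 14.154; 14.154^1.546 ≈ 60.09 hPa.
P_c = 1011 − 60.09 = 950.91 ≈ 951 hPa.

951 hPa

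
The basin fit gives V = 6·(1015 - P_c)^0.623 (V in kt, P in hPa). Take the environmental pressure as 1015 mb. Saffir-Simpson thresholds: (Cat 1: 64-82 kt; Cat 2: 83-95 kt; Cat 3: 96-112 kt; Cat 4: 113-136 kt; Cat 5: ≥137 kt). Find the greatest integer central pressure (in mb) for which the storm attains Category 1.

970 mb

Category 1 begins at V = 64 kt.
Required ΔP = (64/6)^(1/0.623) = 10.667^1.605 ≈ 44.68 mb.
P_c ≤ 1015 − 44.68 = 970.32, so the highest integer P_c is 970 mb.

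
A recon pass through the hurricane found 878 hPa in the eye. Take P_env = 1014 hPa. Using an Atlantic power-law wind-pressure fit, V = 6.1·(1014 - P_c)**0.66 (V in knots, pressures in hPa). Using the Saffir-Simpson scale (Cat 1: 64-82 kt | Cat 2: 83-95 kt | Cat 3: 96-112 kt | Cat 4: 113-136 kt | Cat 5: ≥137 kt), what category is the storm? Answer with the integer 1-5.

ΔP = 1014 − 878 = 136 hPa.
V ≈ 6.1 × 136^0.66 = 6.1 × 25.59 ≈ 156 kt.
156 kt falls in the Category 5 band.

5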